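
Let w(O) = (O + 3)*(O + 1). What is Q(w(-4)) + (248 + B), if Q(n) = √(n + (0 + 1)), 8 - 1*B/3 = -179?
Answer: 811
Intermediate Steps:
w(O) = (1 + O)*(3 + O) (w(O) = (3 + O)*(1 + O) = (1 + O)*(3 + O))
B = 561 (B = 24 - 3*(-179) = 24 + 537 = 561)
Q(n) = √(1 + n) (Q(n) = √(n + 1) = √(1 + n))
Q(w(-4)) + (248 + B) = √(1 + (3 + (-4)² + 4*(-4))) + (248 + 561) = √(1 + (3 + 16 - 16)) + 809 = √(1 + 3) + 809 = √4 + 809 = 2 + 809 = 811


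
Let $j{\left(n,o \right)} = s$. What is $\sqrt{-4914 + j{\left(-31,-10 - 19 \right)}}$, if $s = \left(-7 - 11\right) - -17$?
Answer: $i \sqrt{4915} \approx 70.107 i$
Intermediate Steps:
$s = -1$ ($s = -18 + 17 = -1$)
$j{\left(n,o \right)} = -1$
$\sqrt{-4914 + j{\left(-31,-10 - 19 \right)}} = \sqrt{-4914 - 1} = \sqrt{-4915} = i \sqrt{4915}$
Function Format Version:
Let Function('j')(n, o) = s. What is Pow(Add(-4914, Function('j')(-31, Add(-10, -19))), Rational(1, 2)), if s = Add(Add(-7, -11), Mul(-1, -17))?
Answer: Mul(I, Pow(4915, Rational(1, 2))) ≈ Mul(70.107, I)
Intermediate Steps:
s = -1 (s = Add(-18, 17) = -1)
Function('j')(n, o) = -1
Pow(Add(-4914, Function('j')(-31, Add(-10, -19))), Rational(1, 2)) = Pow(Add(-4914, -1), Rational(1, 2)) = Pow(-4915, Rational(1, 2)) = Mul(I, Pow(4915, Rational(1, 2)))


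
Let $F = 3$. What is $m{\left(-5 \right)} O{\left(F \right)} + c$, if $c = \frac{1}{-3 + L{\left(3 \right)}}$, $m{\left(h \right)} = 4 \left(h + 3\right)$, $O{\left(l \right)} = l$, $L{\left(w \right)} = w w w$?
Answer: $- \frac{575}{24} \approx -23.958$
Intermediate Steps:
$L{\left(w \right)} = w^{3}$ ($L{\left(w \right)} = w^{2} w = w^{3}$)
$m{\left(h \right)} = 12 + 4 h$ ($m{\left(h \right)} = 4 \left(3 + h\right) = 12 + 4 h$)
$c = \frac{1}{24}$ ($c = \frac{1}{-3 + 3^{3}} = \frac{1}{-3 + 27} = \frac{1}{24} \approx 0.041667$)
$m{\left(-5 \right)} O{\left(F \right)} + c = \left(12 + 4 \left(-5\right)\right) 3 + \frac{1}{24} = \left(12 - 20\right) 3 + \frac{1}{24} = \left(-8\right) 3 + \frac{1}{24} = -24 + \frac{1}{24} = - \frac{575}{24}$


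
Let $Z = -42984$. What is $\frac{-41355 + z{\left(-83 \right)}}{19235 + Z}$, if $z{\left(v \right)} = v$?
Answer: $\frac{41438}{23749} \approx 1.7448$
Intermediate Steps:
$\frac{-41355 + z{\left(-83 \right)}}{19235 + Z} = \frac{-41355 - 83}{19235 - 42984} = - \frac{41438}{-23749} = \left(-41438\right) \left(- \frac{1}{23749}\right) = \frac{41438}{23749}$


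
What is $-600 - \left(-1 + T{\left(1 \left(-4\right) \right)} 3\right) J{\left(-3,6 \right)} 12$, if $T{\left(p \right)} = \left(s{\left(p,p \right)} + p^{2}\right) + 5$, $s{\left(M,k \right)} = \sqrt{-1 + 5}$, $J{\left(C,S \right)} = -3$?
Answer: $1848$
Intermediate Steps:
$s{\left(M,k \right)} = 2$ ($s{\left(M,k \right)} = \sqrt{4} = 2$)
$T{\left(p \right)} = 7 + p^{2}$ ($T{\left(p \right)} = \left(2 + p^{2}\right) + 5 = 7 + p^{2}$)
$-600 - \left(-1 + T{\left(1 \left(-4\right) \right)} 3\right) J{\left(-3,6 \right)} 12 = -600 - \left(-1 + \left(7 + \left(1 \left(-4\right)\right)^{2}\right) 3\right) \left(-3\right) 12 = -600 - \left(-1 + \left(7 + \left(-4\right)^{2}\right) 3\right) \left(-3\right) 12 = -600 - \left(-1 + \left(7 + 16\right) 3\right) \left(-3\right) 12 = -600 - \left(-1 + 23 \cdot 3\right) \left(-3\right) 12 = -600 - \left(-1 + 69\right) \left(-3\right) 12 = -600 - 68 \left(-3\right) 12 = -600 - \left(-204\right) 12 = -600 - -2448 = -600 + 2448 = 1848$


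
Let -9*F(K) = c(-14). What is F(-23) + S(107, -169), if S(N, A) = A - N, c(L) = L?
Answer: -2470/9 ≈ -274.44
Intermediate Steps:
F(K) = 14/9 (F(K) = -⅑*(-14) = 14/9)
F(-23) + S(107, -169) = 14/9 + (-169 - 1*107) = 14/9 + (-169 - 107) = 14/9 - 276 = -2470/9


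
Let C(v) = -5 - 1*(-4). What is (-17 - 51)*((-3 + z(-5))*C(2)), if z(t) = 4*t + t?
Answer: -1904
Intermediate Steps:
C(v) = -1 (C(v) = -5 + 4 = -1)
z(t) = 5*t
(-17 - 51)*((-3 + z(-5))*C(2)) = (-17 - 51)*((-3 + 5*(-5))*(-1)) = -68*(-3 - 25)*(-1) = -(-1904)*(-1) = -68*28 = -1904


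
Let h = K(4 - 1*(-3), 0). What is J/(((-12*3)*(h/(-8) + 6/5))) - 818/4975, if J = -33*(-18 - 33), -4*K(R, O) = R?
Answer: -37398686/1129325 ≈ -33.116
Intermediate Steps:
K(R, O) = -R/4
h = -7/4 (h = -(4 - 1*(-3))/4 = -(4 + 3)/4 = -¼*7 = -7/4 ≈ -1.7500)
J = 1683 (J = -33*(-51) = 1683)
J/(((-12*3)*(h/(-8) + 6/5))) - 818/4975 = 1683/(((-12*3)*(-7/4/(-8) + 6/5))) - 818/4975 = 1683/((-36*(-7/4*(-⅛) + 6*(⅕)))) - 818*1/4975 = 1683/((-36*(7/32 + 6/5))) - 818/4975 = 1683/((-36*227/160)) - 818/4975 = 1683/(-2043/40) - 818/4975 = 1683*(-40/2043) - 818/4975 = -7480/227 - 818/4975 = -37398686/1129325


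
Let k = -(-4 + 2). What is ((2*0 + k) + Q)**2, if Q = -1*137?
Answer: 18225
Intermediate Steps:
Q = -137
k = 2 (k = -1*(-2) = 2)
((2*0 + k) + Q)**2 = ((2*0 + 2) - 137)**2 = ((0 + 2) - 137)**2 = (2 - 137)**2 = (-135)**2 = 18225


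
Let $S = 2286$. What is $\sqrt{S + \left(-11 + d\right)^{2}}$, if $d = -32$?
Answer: $\sqrt{4135} \approx 64.304$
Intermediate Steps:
$\sqrt{S + \left(-11 + d\right)^{2}} = \sqrt{2286 + \left(-11 - 32\right)^{2}} = \sqrt{2286 + \left(-43\right)^{2}} = \sqrt{2286 + 1849} = \sqrt{4135}$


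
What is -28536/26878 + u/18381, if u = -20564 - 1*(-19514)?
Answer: -92123686/82340753 ≈ -1.1188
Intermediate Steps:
u = -1050 (u = -20564 + 19514 = -1050)
-28536/26878 + u/18381 = -28536/26878 - 1050/18381 = -28536*1/26878 - 1050*1/18381 = -14268/13439 - 350/6127 = -92123686/82340753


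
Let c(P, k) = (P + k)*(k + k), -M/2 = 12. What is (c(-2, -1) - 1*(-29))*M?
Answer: -840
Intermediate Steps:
M = -24 (M = -2*12 = -24)
c(P, k) = 2*k*(P + k) (c(P, k) = (P + k)*(2*k) = 2*k*(P + k))
(c(-2, -1) - 1*(-29))*M = (2*(-1)*(-2 - 1) - 1*(-29))*(-24) = (2*(-1)*(-3) + 29)*(-24) = (6 + 29)*(-24) = 35*(-24) = -840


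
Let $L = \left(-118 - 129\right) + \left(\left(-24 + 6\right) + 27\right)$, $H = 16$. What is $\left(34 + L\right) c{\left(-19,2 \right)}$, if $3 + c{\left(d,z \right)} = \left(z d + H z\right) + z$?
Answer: $1428$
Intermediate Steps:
$c{\left(d,z \right)} = -3 + 17 z + d z$ ($c{\left(d,z \right)} = -3 + \left(\left(z d + 16 z\right) + z\right) = -3 + \left(\left(d z + 16 z\right) + z\right) = -3 + \left(\left(16 z + d z\right) + z\right) = -3 + \left(17 z + d z\right) = -3 + 17 z + d z$)
$L = -238$ ($L = -247 + \left(-18 + 27\right) = -247 + 9 = -238$)
$\left(34 + L\right) c{\left(-19,2 \right)} = \left(34 - 238\right) \left(-3 + 17 \cdot 2 - 38\right) = - 204 \left(-3 + 34 - 38\right) = \left(-204\right) \left(-7\right) = 1428$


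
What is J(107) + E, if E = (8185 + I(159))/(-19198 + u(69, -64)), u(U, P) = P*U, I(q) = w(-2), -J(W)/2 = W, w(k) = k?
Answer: -5061579/23614 ≈ -214.35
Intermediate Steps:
J(W) = -2*W
I(q) = -2
E = -8183/23614 (E = (8185 - 2)/(-19198 - 64*69) = 8183/(-19198 - 4416) = 8183/(-23614) = 8183*(-1/23614) = -8183/23614 ≈ -0.34653)
J(107) + E = -2*107 - 8183/23614 = -214 - 8183/23614 = -5061579/23614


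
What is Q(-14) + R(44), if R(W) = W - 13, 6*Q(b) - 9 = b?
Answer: 181/6 ≈ 30.167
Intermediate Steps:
Q(b) = 3/2 + b/6
R(W) = -13 + W
Q(-14) + R(44) = (3/2 + (⅙)*(-14)) + (-13 + 44) = (3/2 - 7/3) + 31 = -⅚ + 31 = 181/6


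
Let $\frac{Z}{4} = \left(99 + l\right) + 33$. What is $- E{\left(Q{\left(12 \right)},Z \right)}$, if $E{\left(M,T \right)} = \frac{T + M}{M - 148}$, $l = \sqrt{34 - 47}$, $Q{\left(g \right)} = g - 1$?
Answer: $\frac{539}{137} + \frac{4 i \sqrt{13}}{137} \approx 3.9343 + 0.10527 i$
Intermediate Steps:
$Q{\left(g \right)} = -1 + g$
$l = i \sqrt{13}$ ($l = \sqrt{-13} = i \sqrt{13} \approx 3.6056 i$)
$Z = 528 + 4 i \sqrt{13}$ ($Z = 4 \left(\left(99 + i \sqrt{13}\right) + 33\right) = 4 \left(132 + i \sqrt{13}\right) = 528 + 4 i \sqrt{13} \approx 528.0 + 14.422 i$)
$E{\left(M,T \right)} = \frac{M + T}{-148 + M}$
$- E{\left(Q{\left(12 \right)},Z \right)} = - \frac{\left(-1 + 12\right) + \left(528 + 4 i \sqrt{13}\right)}{-148 + \left(-1 + 12\right)} = - \frac{11 + \left(528 + 4 i \sqrt{13}\right)}{-148 + 11} = - \frac{539 + 4 i \sqrt{13}}{-137} = - \frac{\left(-1\right) \left(539 + 4 i \sqrt{13}\right)}{137} = - (- \frac{539}{137} - \frac{4 i \sqrt{13}}{137}) = \frac{539}{137} + \frac{4 i \sqrt{13}}{137}$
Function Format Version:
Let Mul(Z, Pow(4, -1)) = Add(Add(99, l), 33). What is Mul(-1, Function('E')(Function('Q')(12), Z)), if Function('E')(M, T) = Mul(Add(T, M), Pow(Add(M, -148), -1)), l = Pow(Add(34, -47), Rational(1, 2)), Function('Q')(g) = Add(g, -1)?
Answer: Add(Rational(539, 137), Mul(Rational(4, 137), I, Pow(13, Rational(1, 2)))) ≈ Add(3.9343, Mul(0.10527, I))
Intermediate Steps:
Function('Q')(g) = Add(-1, g)
l = Mul(I, Pow(13, Rational(1, 2))) (l = Pow(-13, Rational(1, 2)) = Mul(I, Pow(13, Rational(1, 2))) ≈ Mul(3.6056, I))
Z = Add(528, Mul(4, I, Pow(13, Rational(1, 2)))) (Z = Mul(4, Add(Add(99, Mul(I, Pow(13, Rational(1, 2)))), 33)) = Mul(4, Add(132, Mul(I, Pow(13, Rational(1, 2))))) = Add(528, Mul(4, I, Pow(13, Rational(1, 2)))) ≈ Add(528.00, Mul(14.422, I)))
Function('E')(M, T) = Mul(Pow(Add(-148, M), -1), Add(M, T)) (Function('E')(M, T) = Mul(Add(M, T), Pow(Add(-148, M), -1)) = Mul(Pow(Add(-148, M), -1), Add(M, T)))
Mul(-1, Function('E')(Function('Q')(12), Z)) = Mul(-1, Mul(Pow(Add(-148, Add(-1, 12)), -1), Add(Add(-1, 12), Add(528, Mul(4, I, Pow(13, Rational(1, 2))))))) = Mul(-1, Mul(Pow(Add(-148, 11), -1), Add(11, Add(528, Mul(4, I, Pow(13, Rational(1, 2))))))) = Mul(-1, Mul(Pow(-137, -1), Add(539, Mul(4, I, Pow(13, Rational(1, 2)))))) = Mul(-1, Mul(Rational(-1, 137), Add(539, Mul(4, I, Pow(13, Rational(1, 2)))))) = Mul(-1, Add(Rational(-539, 137), Mul(Rational(-4, 137), I, Pow(13, Rational(1, 2))))) = Add(Rational(539, 137), Mul(Rational(4, 137), I, Pow(13, Rational(1, 2))))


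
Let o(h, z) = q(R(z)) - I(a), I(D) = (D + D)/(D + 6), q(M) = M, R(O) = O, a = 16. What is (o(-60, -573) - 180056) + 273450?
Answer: 1021015/11 ≈ 92820.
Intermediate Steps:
I(D) = 2*D/(6 + D) (I(D) = (2*D)/(6 + D) = 2*D/(6 + D))
o(h, z) = -16/11 + z (o(h, z) = z - 2*16/(6 + 16) = z - 2*16/22 = z - 1*16/11 = z - 16/11 = -16/11 + z)
(o(-60, -573) - 180056) + 273450 = ((-16/11 - 573) - 180056) + 273450 = (-6319/11 - 180056) + 273450 = -1986935/11 + 273450 = 1021015/11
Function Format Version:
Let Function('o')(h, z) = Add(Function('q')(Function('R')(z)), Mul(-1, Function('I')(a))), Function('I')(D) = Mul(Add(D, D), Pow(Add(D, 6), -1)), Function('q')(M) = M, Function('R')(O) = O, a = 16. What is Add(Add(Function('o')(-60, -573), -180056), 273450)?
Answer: Rational(1021015, 11) ≈ 92820.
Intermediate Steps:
Function('I')(D) = Mul(2, D, Pow(Add(6, D), -1)) (Function('I')(D) = Mul(Mul(2, D), Pow(Add(6, D), -1)) = Mul(2, D, Pow(Add(6, D), -1)))
Function('o')(h, z) = Add(Rational(-16, 11), z) (Function('o')(h, z) = Add(z, Mul(-1, Mul(2, 16, Pow(Add(6, 16), -1)))) = Add(z, Mul(-1, Mul(2, 16, Pow(22, -1)))) = Add(z, Mul(-1, Mul(2, 16, Rational(1, 22)))) = Add(z, Mul(-1, Rational(16, 11))) = Add(z, Rational(-16, 11)) = Add(Rational(-16, 11), z))
Add(Add(Function('o')(-60, -573), -180056), 273450) = Add(Add(Add(Rational(-16, 11), -573), -180056), 273450) = Add(Add(Rational(-6319, 11), -180056), 273450) = Add(Rational(-1986935, 11), 273450) = Rational(1021015, 11)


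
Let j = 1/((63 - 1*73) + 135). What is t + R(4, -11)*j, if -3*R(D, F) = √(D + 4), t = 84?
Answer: 84 - 2*√2/375 ≈ 83.992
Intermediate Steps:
j = 1/125 (j = 1/((63 - 73) + 135) = 1/(-10 + 135) = 1/125 ≈ 0.0080000)
R(D, F) = -√(4 + D)/3 (R(D, F) = -√(D + 4)/3 = -√(4 + D)/3)
t + R(4, -11)*j = 84 - √(4 + 4)/3*(1/125) = 84 - 2*√2/3*(1/125) = 84 - 2*√2/375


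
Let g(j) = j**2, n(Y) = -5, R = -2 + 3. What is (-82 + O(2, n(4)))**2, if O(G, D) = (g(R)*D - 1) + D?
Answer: 8649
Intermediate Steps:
R = 1
O(G, D) = -1 + 2*D (O(G, D) = (1**2*D - 1) + D = (1*D - 1) + D = (D - 1) + D = (-1 + D) + D = -1 + 2*D)
(-82 + O(2, n(4)))**2 = (-82 + (-1 + 2*(-5)))**2 = (-82 + (-1 - 10))**2 = (-82 - 11)**2 = (-93)**2 = 8649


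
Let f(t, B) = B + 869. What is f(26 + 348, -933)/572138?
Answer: -32/286069 ≈ -0.00011186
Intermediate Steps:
f(t, B) = 869 + B
f(26 + 348, -933)/572138 = (869 - 933)/572138 = -64*1/572138 = -32/286069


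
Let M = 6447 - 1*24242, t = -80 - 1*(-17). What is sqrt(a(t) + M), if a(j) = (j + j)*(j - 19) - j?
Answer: 10*I*sqrt(74) ≈ 86.023*I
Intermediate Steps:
t = -63 (t = -80 + 17 = -63)
M = -17795 (M = 6447 - 24242 = -17795)
a(j) = -j + 2*j*(-19 + j) (a(j) = (2*j)*(-19 + j) - j = 2*j*(-19 + j) - j = -j + 2*j*(-19 + j))
sqrt(a(t) + M) = sqrt(-63*(-39 + 2*(-63)) - 17795) = sqrt(-63*(-39 - 126) - 17795) = sqrt(-63*(-165) - 17795) = sqrt(10395 - 17795) = sqrt(-7400) = 10*I*sqrt(74)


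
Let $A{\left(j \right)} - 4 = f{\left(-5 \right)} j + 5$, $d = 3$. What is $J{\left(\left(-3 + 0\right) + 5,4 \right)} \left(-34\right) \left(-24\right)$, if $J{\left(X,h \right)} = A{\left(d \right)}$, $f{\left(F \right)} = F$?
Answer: $-4896$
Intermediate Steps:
$A{\left(j \right)} = 9 - 5 j$ ($A{\left(j \right)} = 4 - \left(-5 + 5 j\right) = 9 - 5 j$)
$J{\left(X,h \right)} = -6$ ($J{\left(X,h \right)} = 9 - 15 = -6$)
$J{\left(\left(-3 + 0\right) + 5,4 \right)} \left(-34\right) \left(-24\right) = \left(-6\right) \left(-34\right) \left(-24\right) = 204 \left(-24\right) = -4896$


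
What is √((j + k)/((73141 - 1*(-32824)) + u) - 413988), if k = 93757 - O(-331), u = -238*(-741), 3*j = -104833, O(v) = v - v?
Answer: I*√296976827886494046/846969 ≈ 643.42*I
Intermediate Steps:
O(v) = 0
j = -104833/3 (j = (⅓)*(-104833) = -104833/3 ≈ -34944.)
u = 176358
k = 93757 (k = 93757 - 1*0 = 93757 + 0 = 93757)
√((j + k)/((73141 - 1*(-32824)) + u) - 413988) = √((-104833/3 + 93757)/((73141 - 1*(-32824)) + 176358) - 413988) = √(176438/(3*((73141 + 32824) + 176358)) - 413988) = √(176438/(3*(105965 + 176358)) - 413988) = √((176438/3)/282323 - 413988) = √((176438/3)*(1/282323) - 413988) = √(176438/846969 - 413988) = √(-350634825934/846969) = I*√296976827886494046/846969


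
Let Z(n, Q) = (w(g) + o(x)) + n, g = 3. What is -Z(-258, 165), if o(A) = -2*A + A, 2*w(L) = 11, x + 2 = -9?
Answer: 483/2 ≈ 241.50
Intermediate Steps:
x = -11 (x = -2 - 9 = -11)
w(L) = 11/2 (w(L) = (½)*11 = 11/2)
o(A) = -A
Z(n, Q) = 33/2 + n (Z(n, Q) = (11/2 - 1*(-11)) + n = (11/2 + 11) + n = 33/2 + n)
-Z(-258, 165) = -(33/2 - 258) = -1*(-483/2) = 483/2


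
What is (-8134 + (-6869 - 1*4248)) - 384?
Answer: -19635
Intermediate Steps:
(-8134 + (-6869 - 1*4248)) - 384 = (-8134 + (-6869 - 4248)) - 384 = (-8134 - 11117) - 384 = -19251 - 384 = -19635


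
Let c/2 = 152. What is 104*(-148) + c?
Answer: -15088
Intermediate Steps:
c = 304 (c = 2*152 = 304)
104*(-148) + c = 104*(-148) + 304 = -15392 + 304 = -15088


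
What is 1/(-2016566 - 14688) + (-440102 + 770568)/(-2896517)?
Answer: -671263280881/5883561742318 ≈ -0.11409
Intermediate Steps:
1/(-2016566 - 14688) + (-440102 + 770568)/(-2896517) = 1/(-2031254) + 330466*(-1/2896517) = -1/2031254 - 330466/2896517 = -671263280881/5883561742318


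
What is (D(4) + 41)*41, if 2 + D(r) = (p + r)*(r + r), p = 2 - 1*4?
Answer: 2255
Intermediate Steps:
p = -2 (p = 2 - 4 = -2)
D(r) = -2 + 2*r*(-2 + r) (D(r) = -2 + (-2 + r)*(r + r) = -2 + (-2 + r)*(2*r) = -2 + 2*r*(-2 + r))
(D(4) + 41)*41 = ((-2 - 4*4 + 2*4**2) + 41)*41 = ((-2 - 16 + 2*16) + 41)*41 = ((-2 - 16 + 32) + 41)*41 = (14 + 41)*41 = 55*41 = 2255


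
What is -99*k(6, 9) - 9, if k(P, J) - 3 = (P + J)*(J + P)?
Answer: -22581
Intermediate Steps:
k(P, J) = 3 + (J + P)² (k(P, J) = 3 + (P + J)*(J + P) = 3 + (J + P)*(J + P) = 3 + (J + P)²)
-99*k(6, 9) - 9 = -99*(3 + (9 + 6)²) - 9 = -99*(3 + 15²) - 9 = -99*(3 + 225) - 9 = -99*228 - 9 = -22572 - 9 = -22581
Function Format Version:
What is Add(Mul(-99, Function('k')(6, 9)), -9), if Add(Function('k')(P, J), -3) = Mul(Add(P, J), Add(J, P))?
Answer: -22581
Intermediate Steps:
Function('k')(P, J) = Add(3, Pow(Add(J, P), 2)) (Function('k')(P, J) = Add(3, Mul(Add(P, J), Add(J, P))) = Add(3, Mul(Add(J, P), Add(J, P))) = Add(3, Pow(Add(J, P), 2)))
Add(Mul(-99, Function('k')(6, 9)), -9) = Add(Mul(-99, Add(3, Pow(Add(9, 6), 2))), -9) = Add(Mul(-99, Add(3, Pow(15, 2))), -9) = Add(Mul(-99, Add(3, 225)), -9) = Add(Mul(-99, 228), -9) = Add(-22572, -9) = -22581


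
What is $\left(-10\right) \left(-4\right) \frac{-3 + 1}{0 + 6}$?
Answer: $- \frac{40}{3} \approx -13.333$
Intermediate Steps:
$\left(-10\right) \left(-4\right) \frac{-3 + 1}{0 + 6} = 40 \left(- \frac{2}{6}\right) = 40 \left(\left(-2\right) \frac{1}{6}\right) = 40 \left(- \frac{1}{3}\right) = - \frac{40}{3}$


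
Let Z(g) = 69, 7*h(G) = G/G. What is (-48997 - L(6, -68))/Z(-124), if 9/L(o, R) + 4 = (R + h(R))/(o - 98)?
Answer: -102936901/144969 ≈ -710.06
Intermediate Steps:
h(G) = 1/7 (h(G) = (G/G)/7 = (1/7)*1 = 1/7)
L(o, R) = 9/(-4 + (1/7 + R)/(-98 + o)) (L(o, R) = 9/(-4 + (R + 1/7)/(o - 98)) = 9/(-4 + (1/7 + R)/(-98 + o)))
(-48997 - L(6, -68))/Z(-124) = (-48997 - 63*(-98 + 6)/(2745 - 28*6 + 7*(-68)))/69 = (-48997 - 63*(-92)/(2745 - 168 - 476))*(1/69) = (-48997 - 63*(-92)/2101)*(1/69) = (-48997 - 1*(-5796/2101))*(1/69) = (-48997 + 5796/2101)*(1/69) = -102936901/2101*1/69 = -102936901/144969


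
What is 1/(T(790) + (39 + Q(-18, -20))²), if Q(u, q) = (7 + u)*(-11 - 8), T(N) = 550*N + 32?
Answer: 1/496036 ≈ 2.0160e-6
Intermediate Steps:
T(N) = 32 + 550*N
Q(u, q) = -133 - 19*u (Q(u, q) = (7 + u)*(-19) = -133 - 19*u)
1/(T(790) + (39 + Q(-18, -20))²) = 1/((32 + 550*790) + (39 + (-133 - 19*(-18)))²) = 1/((32 + 434500) + (39 + (-133 + 342))²) = 1/(434532 + (39 + 209)²) = 1/(434532 + 248²) = 1/(434532 + 61504) = 1/496036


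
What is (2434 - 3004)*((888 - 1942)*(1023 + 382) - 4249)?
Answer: 846517830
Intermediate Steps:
(2434 - 3004)*((888 - 1942)*(1023 + 382) - 4249) = -570*(-1054*1405 - 4249) = -570*(-1480870 - 4249) = -570*(-1485119) = 846517830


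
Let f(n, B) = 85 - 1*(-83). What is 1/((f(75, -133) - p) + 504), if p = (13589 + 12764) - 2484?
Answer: -1/23197 ≈ -4.3109e-5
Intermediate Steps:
f(n, B) = 168 (f(n, B) = 85 + 83 = 168)
p = 23869 (p = 26353 - 2484 = 23869)
1/((f(75, -133) - p) + 504) = 1/((168 - 1*23869) + 504) = 1/((168 - 23869) + 504) = 1/(-23701 + 504) = 1/(-23197) = -1/23197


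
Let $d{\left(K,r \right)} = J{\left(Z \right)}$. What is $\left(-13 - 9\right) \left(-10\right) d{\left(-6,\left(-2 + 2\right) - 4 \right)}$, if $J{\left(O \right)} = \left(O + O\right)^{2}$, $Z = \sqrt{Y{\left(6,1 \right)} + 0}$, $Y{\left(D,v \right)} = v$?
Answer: $880$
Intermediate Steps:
$Z = 1$ ($Z = \sqrt{1 + 0} = \sqrt{1} = 1$)
$J{\left(O \right)} = 4 O^{2}$ ($J{\left(O \right)} = \left(2 O\right)^{2} = 4 O^{2}$)
$d{\left(K,r \right)} = 4$ ($d{\left(K,r \right)} = 4 \cdot 1^{2} = 4 \cdot 1 = 4$)
$\left(-13 - 9\right) \left(-10\right) d{\left(-6,\left(-2 + 2\right) - 4 \right)} = \left(-13 - 9\right) \left(-10\right) 4 = \left(-22\right) \left(-10\right) 4 = 220 \cdot 4 = 880$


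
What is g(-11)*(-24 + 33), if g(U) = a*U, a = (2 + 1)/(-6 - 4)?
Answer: 297/10 ≈ 29.700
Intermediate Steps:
a = -3/10 (a = 3/(-10) = 3*(-⅒) = -3/10 ≈ -0.30000)
g(U) = -3*U/10
g(-11)*(-24 + 33) = (-3/10*(-11))*(-24 + 33) = (33/10)*9 = 297/10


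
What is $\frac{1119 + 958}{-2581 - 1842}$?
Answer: $- \frac{2077}{4423} \approx -0.46959$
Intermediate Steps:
$\frac{1119 + 958}{-2581 - 1842} = \frac{2077}{-4423} = 2077 \left(- \frac{1}{4423}\right) = - \frac{2077}{4423}$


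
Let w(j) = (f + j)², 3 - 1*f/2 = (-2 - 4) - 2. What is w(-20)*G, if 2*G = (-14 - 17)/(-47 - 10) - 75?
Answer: -8488/57 ≈ -148.91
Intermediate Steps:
f = 22 (f = 6 - 2*((-2 - 4) - 2) = 6 - 2*(-6 - 2) = 6 - 2*(-8) = 6 + 16 = 22)
w(j) = (22 + j)²
G = -2122/57 (G = ((-14 - 17)/(-47 - 10) - 75)/2 = (-31/(-57) - 75)/2 = (-31*(-1/57) - 75)/2 = (31/57 - 75)/2 = (½)*(-4244/57) = -2122/57 ≈ -37.228)
w(-20)*G = (22 - 20)²*(-2122/57) = 2²*(-2122/57) = 4*(-2122/57) = -8488/57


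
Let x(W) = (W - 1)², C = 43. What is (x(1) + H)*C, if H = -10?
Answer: -430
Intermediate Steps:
x(W) = (-1 + W)²
(x(1) + H)*C = ((-1 + 1)² - 10)*43 = (0² - 10)*43 = (0 - 10)*43 = -10*43 = -430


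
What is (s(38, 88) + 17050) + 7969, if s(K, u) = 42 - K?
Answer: 25023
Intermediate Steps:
(s(38, 88) + 17050) + 7969 = ((42 - 1*38) + 17050) + 7969 = ((42 - 38) + 17050) + 7969 = (4 + 17050) + 7969 = 17054 + 7969 = 25023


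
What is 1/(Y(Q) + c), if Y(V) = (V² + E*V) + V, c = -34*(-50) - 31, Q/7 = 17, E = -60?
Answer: 1/8809 ≈ 0.00011352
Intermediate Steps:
Q = 119 (Q = 7*17 = 119)
c = 1669 (c = 1700 - 31 = 1669)
Y(V) = V² - 59*V (Y(V) = (V² - 60*V) + V = V² - 59*V)
1/(Y(Q) + c) = 1/(119*(-59 + 119) + 1669) = 1/(119*60 + 1669) = 1/(7140 + 1669) = 1/8809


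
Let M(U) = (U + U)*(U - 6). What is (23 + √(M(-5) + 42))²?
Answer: 681 + 92*√38 ≈ 1248.1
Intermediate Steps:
M(U) = 2*U*(-6 + U) (M(U) = (2*U)*(-6 + U) = 2*U*(-6 + U))
(23 + √(M(-5) + 42))² = (23 + √(2*(-5)*(-6 - 5) + 42))² = (23 + √(2*(-5)*(-11) + 42))² = (23 + √(110 + 42))² = (23 + √152)² = (23 + 2*√38)²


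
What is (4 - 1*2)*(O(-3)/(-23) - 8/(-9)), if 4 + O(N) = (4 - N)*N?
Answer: 818/207 ≈ 3.9517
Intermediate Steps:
O(N) = -4 + N*(4 - N) (O(N) = -4 + (4 - N)*N = -4 + N*(4 - N))
(4 - 1*2)*(O(-3)/(-23) - 8/(-9)) = (4 - 1*2)*((-4 - 1*(-3)**2 + 4*(-3))/(-23) - 8/(-9)) = (4 - 2)*((-4 - 1*9 - 12)*(-1/23) - 8*(-1/9)) = 2*((-4 - 9 - 12)*(-1/23) + 8/9) = 2*(-25*(-1/23) + 8/9) = 2*(25/23 + 8/9) = 2*(409/207) = 818/207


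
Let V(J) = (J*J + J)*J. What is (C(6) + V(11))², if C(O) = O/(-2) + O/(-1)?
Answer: 2082249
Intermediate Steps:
C(O) = -3*O/2 (C(O) = O*(-½) + O*(-1) = -O/2 - O = -3*O/2)
V(J) = J*(J + J²) (V(J) = (J² + J)*J = (J + J²)*J = J*(J + J²))
(C(6) + V(11))² = (-3/2*6 + 11²*(1 + 11))² = (-9 + 121*12)² = (-9 + 1452)² = 1443² = 2082249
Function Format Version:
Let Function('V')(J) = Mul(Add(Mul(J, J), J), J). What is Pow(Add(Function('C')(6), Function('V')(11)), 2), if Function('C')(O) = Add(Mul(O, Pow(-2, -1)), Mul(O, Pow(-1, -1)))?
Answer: 2082249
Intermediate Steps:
Function('C')(O) = Mul(Rational(-3, 2), O) (Function('C')(O) = Add(Mul(O, Rational(-1, 2)), Mul(O, -1)) = Add(Mul(Rational(-1, 2), O), Mul(-1, O)) = Mul(Rational(-3, 2), O))
Function('V')(J) = Mul(J, Add(J, Pow(J, 2))) (Function('V')(J) = Mul(Add(Pow(J, 2), J), J) = Mul(Add(J, Pow(J, 2)), J) = Mul(J, Add(J, Pow(J, 2))))
Pow(Add(Function('C')(6), Function('V')(11)), 2) = Pow(Add(Mul(Rational(-3, 2), 6), Mul(Pow(11, 2), Add(1, 11))), 2) = Pow(Add(-9, Mul(121, 12)), 2) = Pow(Add(-9, 1452), 2) = Pow(1443, 2) = 2082249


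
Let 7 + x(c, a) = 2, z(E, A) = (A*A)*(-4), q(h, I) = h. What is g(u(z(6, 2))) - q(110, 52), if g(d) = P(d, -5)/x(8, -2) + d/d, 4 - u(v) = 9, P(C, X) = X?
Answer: -108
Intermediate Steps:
z(E, A) = -4*A² (z(E, A) = A²*(-4) = -4*A²)
u(v) = -5 (u(v) = 4 - 1*9 = 4 - 9 = -5)
x(c, a) = -5 (x(c, a) = -7 + 2 = -5)
g(d) = 2 (g(d) = -5/(-5) + d/d = -5*(-⅕) + 1 = 1 + 1 = 2)
g(u(z(6, 2))) - q(110, 52) = 2 - 1*110 = 2 - 110 = -108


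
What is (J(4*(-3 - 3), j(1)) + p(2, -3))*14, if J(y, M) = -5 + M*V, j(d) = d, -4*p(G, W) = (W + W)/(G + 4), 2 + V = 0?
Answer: -189/2 ≈ -94.500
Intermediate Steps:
V = -2 (V = -2 + 0 = -2)
p(G, W) = -W/(2*(4 + G)) (p(G, W) = -(W + W)/(4*(G + 4)) = -2*W/(4*(4 + G)) = -W/(2*(4 + G)))
J(y, M) = -5 - 2*M (J(y, M) = -5 + M*(-2) = -5 - 2*M)
(J(4*(-3 - 3), j(1)) + p(2, -3))*14 = ((-5 - 2*1) - 1*(-3)/(8 + 2*2))*14 = ((-5 - 2) - 1*(-3)/(8 + 4))*14 = (-7 - 1*(-3)/12)*14 = (-7 - 1*(-3)*1/12)*14 = (-7 + 1/4)*14 = -27/4*14 = -189/2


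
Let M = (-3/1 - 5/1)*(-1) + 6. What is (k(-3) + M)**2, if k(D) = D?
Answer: 121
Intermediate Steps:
M = 14 (M = (-3*1 - 5*1)*(-1) + 6 = (-3 - 5)*(-1) + 6 = -8*(-1) + 6 = 8 + 6 = 14)
(k(-3) + M)**2 = (-3 + 14)**2 = 11**2 = 121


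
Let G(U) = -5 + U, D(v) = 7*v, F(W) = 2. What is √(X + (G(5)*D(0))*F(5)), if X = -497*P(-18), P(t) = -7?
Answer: 7*√71 ≈ 58.983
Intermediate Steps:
X = 3479 (X = -497*(-7) = 3479)
√(X + (G(5)*D(0))*F(5)) = √(3479 + ((-5 + 5)*(7*0))*2) = √(3479 + (0*0)*2) = √(3479 + 0*2) = √(3479 + 0) = √3479 = 7*√71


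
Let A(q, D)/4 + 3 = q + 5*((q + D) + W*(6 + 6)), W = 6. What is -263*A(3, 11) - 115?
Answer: -452475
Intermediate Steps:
A(q, D) = 1428 + 20*D + 24*q (A(q, D) = -12 + 4*(q + 5*((q + D) + 6*(6 + 6))) = -12 + 4*(q + 5*((D + q) + 6*12)) = -12 + 4*(q + 5*((D + q) + 72)) = -12 + 4*(q + 5*(72 + D + q)) = -12 + 4*(q + (360 + 5*D + 5*q)) = -12 + 4*(360 + 5*D + 6*q) = -12 + (1440 + 20*D + 24*q) = 1428 + 20*D + 24*q)
-263*A(3, 11) - 115 = -263*(1428 + 20*11 + 24*3) - 115 = -263*(1428 + 220 + 72) - 115 = -263*1720 - 115 = -452360 - 115 = -452475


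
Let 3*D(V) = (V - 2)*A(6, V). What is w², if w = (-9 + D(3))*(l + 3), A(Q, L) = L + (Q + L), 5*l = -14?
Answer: 1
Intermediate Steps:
l = -14/5 (l = (⅕)*(-14) = -14/5 ≈ -2.8000)
A(Q, L) = Q + 2*L (A(Q, L) = L + (L + Q) = Q + 2*L)
D(V) = (-2 + V)*(6 + 2*V)/3 (D(V) = ((V - 2)*(6 + 2*V))/3 = ((-2 + V)*(6 + 2*V))/3 = (-2 + V)*(6 + 2*V)/3)
w = -1 (w = (-9 + 2*(-2 + 3)*(3 + 3)/3)*(-14/5 + 3) = (-9 + (⅔)*1*6)*(⅕) = (-9 + 4)*(⅕) = -5*⅕ = -1)
w² = (-1)² = 1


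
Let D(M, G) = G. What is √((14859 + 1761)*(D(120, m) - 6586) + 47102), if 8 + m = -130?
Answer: I*√111705778 ≈ 10569.0*I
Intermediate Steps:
m = -138 (m = -8 - 130 = -138)
√((14859 + 1761)*(D(120, m) - 6586) + 47102) = √((14859 + 1761)*(-138 - 6586) + 47102) = √(16620*(-6724) + 47102) = √(-111752880 + 47102) = √(-111705778) = I*√111705778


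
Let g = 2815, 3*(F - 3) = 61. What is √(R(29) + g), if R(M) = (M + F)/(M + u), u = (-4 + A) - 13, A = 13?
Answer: √633846/15 ≈ 53.076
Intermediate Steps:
F = 70/3 (F = 3 + (⅓)*61 = 3 + 61/3 = 70/3 ≈ 23.333)
u = -4 (u = (-4 + 13) - 13 = 9 - 13 = -4)
R(M) = (70/3 + M)/(-4 + M) (R(M) = (M + 70/3)/(M - 4) = (70/3 + M)/(-4 + M))
√(R(29) + g) = √((70/3 + 29)/(-4 + 29) + 2815) = √((157/3)/25 + 2815) = √((1/25)*(157/3) + 2815) = √(157/75 + 2815) = √(211282/75) = √633846/15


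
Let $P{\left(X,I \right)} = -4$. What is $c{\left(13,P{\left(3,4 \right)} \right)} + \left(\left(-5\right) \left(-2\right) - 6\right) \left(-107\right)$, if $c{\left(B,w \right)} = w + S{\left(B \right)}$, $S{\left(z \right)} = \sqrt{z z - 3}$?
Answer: $-432 + \sqrt{166} \approx -419.12$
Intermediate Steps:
$S{\left(z \right)} = \sqrt{-3 + z^{2}}$ ($S{\left(z \right)} = \sqrt{z^{2} - 3} = \sqrt{-3 + z^{2}}$)
$c{\left(B,w \right)} = w + \sqrt{-3 + B^{2}}$
$c{\left(13,P{\left(3,4 \right)} \right)} + \left(\left(-5\right) \left(-2\right) - 6\right) \left(-107\right) = \left(-4 + \sqrt{-3 + 13^{2}}\right) + \left(\left(-5\right) \left(-2\right) - 6\right) \left(-107\right) = \left(-4 + \sqrt{-3 + 169}\right) + \left(10 - 6\right) \left(-107\right) = \left(-4 + \sqrt{166}\right) + 4 \left(-107\right) = \left(-4 + \sqrt{166}\right) - 428 = -432 + \sqrt{166}$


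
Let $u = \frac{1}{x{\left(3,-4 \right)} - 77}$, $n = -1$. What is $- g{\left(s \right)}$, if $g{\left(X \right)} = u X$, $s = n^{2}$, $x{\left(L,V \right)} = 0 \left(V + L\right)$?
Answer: $\frac{1}{77} \approx 0.012987$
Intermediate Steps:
$x{\left(L,V \right)} = 0$ ($x{\left(L,V \right)} = 0 \left(L + V\right) = 0$)
$u = - \frac{1}{77}$ ($u = \frac{1}{0 - 77} = \frac{1}{-77} = - \frac{1}{77} \approx -0.012987$)
$s = 1$ ($s = \left(-1\right)^{2} = 1$)
$g{\left(X \right)} = - \frac{X}{77}$
$- g{\left(s \right)} = - \frac{\left(-1\right) 1}{77} = \left(-1\right) \left(- \frac{1}{77}\right) = \frac{1}{77}$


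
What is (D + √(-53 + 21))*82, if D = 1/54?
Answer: 41/27 + 328*I*√2 ≈ 1.5185 + 463.86*I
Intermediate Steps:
D = 1/54 ≈ 0.018519
(D + √(-53 + 21))*82 = (1/54 + √(-53 + 21))*82 = (1/54 + √(-32))*82 = (1/54 + 4*I*√2)*82 = 41/27 + 328*I*√2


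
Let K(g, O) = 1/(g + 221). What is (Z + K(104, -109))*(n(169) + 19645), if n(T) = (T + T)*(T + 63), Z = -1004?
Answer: -31997206239/325 ≈ -9.8453e+7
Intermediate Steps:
K(g, O) = 1/(221 + g)
n(T) = 2*T*(63 + T) (n(T) = (2*T)*(63 + T) = 2*T*(63 + T))
(Z + K(104, -109))*(n(169) + 19645) = (-1004 + 1/(221 + 104))*(2*169*(63 + 169) + 19645) = (-1004 + 1/325)*(2*169*232 + 19645) = (-1004 + 1/325)*(78416 + 19645) = -326299/325*98061 = -31997206239/325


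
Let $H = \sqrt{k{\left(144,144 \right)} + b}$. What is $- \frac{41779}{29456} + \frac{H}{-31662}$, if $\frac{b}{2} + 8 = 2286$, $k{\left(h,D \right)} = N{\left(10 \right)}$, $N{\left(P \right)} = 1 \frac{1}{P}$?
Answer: $- \frac{41779}{29456} - \frac{\sqrt{455610}}{316620} \approx -1.4205$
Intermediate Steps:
$N{\left(P \right)} = \frac{1}{P}$
$k{\left(h,D \right)} = \frac{1}{10}$
$b = 4556$ ($b = -16 + 2 \cdot 2286 = -16 + 4572 = 4556$)
$H = \frac{\sqrt{455610}}{10}$ ($H = \sqrt{\frac{1}{10} + 4556} = \sqrt{\frac{45561}{10}} = \frac{\sqrt{455610}}{10} \approx 67.499$)
$- \frac{41779}{29456} + \frac{H}{-31662} = - \frac{41779}{29456} + \frac{\frac{1}{10} \sqrt{455610}}{-31662} = \left(-41779\right) \frac{1}{29456} + \frac{\sqrt{455610}}{10} \left(- \frac{1}{31662}\right) = - \frac{41779}{29456} - \frac{\sqrt{455610}}{316620}$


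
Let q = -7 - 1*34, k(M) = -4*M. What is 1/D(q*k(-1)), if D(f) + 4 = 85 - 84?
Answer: -⅓ ≈ -0.33333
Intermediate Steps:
q = -41 (q = -7 - 34 = -41)
D(f) = -3 (D(f) = -4 + (85 - 84) = -4 + 1 = -3)
1/D(q*k(-1)) = 1/(-3) = -⅓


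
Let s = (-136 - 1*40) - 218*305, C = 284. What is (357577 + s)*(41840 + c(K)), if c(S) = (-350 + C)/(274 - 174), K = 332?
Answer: 608576211937/50 ≈ 1.2172e+10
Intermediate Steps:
c(S) = -33/50 (c(S) = (-350 + 284)/(274 - 174) = -66/100 = -66*1/100 = -33/50)
s = -66666 (s = (-136 - 40) - 66490 = -176 - 66490 = -66666)
(357577 + s)*(41840 + c(K)) = (357577 - 66666)*(41840 - 33/50) = 290911*(2091967/50) = 608576211937/50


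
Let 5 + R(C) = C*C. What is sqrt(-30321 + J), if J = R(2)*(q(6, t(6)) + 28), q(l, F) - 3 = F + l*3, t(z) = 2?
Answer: 2*I*sqrt(7593) ≈ 174.28*I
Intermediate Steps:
R(C) = -5 + C**2 (R(C) = -5 + C*C = -5 + C**2)
q(l, F) = 3 + F + 3*l (q(l, F) = 3 + (F + l*3) = 3 + (F + 3*l) = 3 + F + 3*l)
J = -51 (J = (-5 + 2**2)*((3 + 2 + 3*6) + 28) = (-5 + 4)*((3 + 2 + 18) + 28) = -(23 + 28) = -1*51 = -51)
sqrt(-30321 + J) = sqrt(-30321 - 51) = sqrt(-30372) = 2*I*sqrt(7593)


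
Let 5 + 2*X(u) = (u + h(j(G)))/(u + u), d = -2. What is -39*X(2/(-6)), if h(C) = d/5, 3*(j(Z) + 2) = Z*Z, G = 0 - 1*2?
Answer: 1521/20 ≈ 76.050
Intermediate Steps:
G = -2 (G = 0 - 2 = -2)
j(Z) = -2 + Z²/3 (j(Z) = -2 + (Z*Z)/3 = -2 + Z²/3)
h(C) = -⅖ (h(C) = -2/5 = -2*⅕ = -⅖)
X(u) = -5/2 + (-⅖ + u)/(4*u) (X(u) = -5/2 + ((u - ⅖)/(u + u))/2 = -5/2 + ((-⅖ + u)/((2*u)))/2 = -5/2 + ((-⅖ + u)*(1/(2*u)))/2 = -5/2 + ((-⅖ + u)/(2*u))/2 = -5/2 + (-⅖ + u)/(4*u))
-39*X(2/(-6)) = -39*(-2 - 90/(-6))/(20*(2/(-6))) = -39*(-2 - 90*(-1)/6)/(20*(2*(-⅙))) = -39*(-2 - 45*(-⅓))/(20*(-⅓)) = -39*(-3)*(-2 + 15)/20 = -39*(-3)*13/20 = -39*(-39/20) = 1521/20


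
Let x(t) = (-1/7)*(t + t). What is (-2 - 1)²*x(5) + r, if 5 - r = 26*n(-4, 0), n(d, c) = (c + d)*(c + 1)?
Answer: 673/7 ≈ 96.143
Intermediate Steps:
n(d, c) = (1 + c)*(c + d) (n(d, c) = (c + d)*(1 + c) = (1 + c)*(c + d))
r = 109 (r = 5 - 26*(0 - 4 + 0² + 0*(-4)) = 5 - 26*(0 - 4 + 0 + 0) = 5 - 26*(-4) = 5 - 1*(-104) = 5 + 104 = 109)
x(t) = -2*t/7 (x(t) = (-1*⅐)*(2*t) = -2*t/7)
(-2 - 1)²*x(5) + r = (-2 - 1)²*(-2/7*5) + 109 = (-3)²*(-10/7) + 109 = 9*(-10/7) + 109 = -90/7 + 109 = 673/7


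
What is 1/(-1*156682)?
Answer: -1/156682 ≈ -6.3824e-6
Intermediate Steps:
1/(-1*156682) = 1/(-156682) = -1/156682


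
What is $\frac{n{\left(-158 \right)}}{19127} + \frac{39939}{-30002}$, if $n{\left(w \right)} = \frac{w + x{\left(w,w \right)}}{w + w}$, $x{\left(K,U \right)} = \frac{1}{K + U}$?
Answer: $- \frac{38139911910855}{28651095625712} \approx -1.3312$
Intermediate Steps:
$n{\left(w \right)} = \frac{w + \frac{1}{2 w}}{2 w}$ ($n{\left(w \right)} = \frac{w + \frac{1}{w + w}}{w + w} = \frac{w + \frac{1}{2 w}}{2 w}$)
$\frac{n{\left(-158 \right)}}{19127} + \frac{39939}{-30002} = \frac{\frac{1}{2} + \frac{1}{4 \cdot 24964}}{19127} + \frac{39939}{-30002} = \left(\frac{1}{2} + \frac{1}{4} \cdot \frac{1}{24964}\right) \frac{1}{19127} + 39939 \left(- \frac{1}{30002}\right) = \left(\frac{1}{2} + \frac{1}{99856}\right) \frac{1}{19127} - \frac{39939}{30002} = \frac{49929}{99856} \cdot \frac{1}{19127} - \frac{39939}{30002} = \frac{49929}{1909945712} - \frac{39939}{30002} = - \frac{38139911910855}{28651095625712}$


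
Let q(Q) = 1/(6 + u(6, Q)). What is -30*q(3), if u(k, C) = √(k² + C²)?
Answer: 20 - 10*√5 ≈ -2.3607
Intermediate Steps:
u(k, C) = √(C² + k²)
q(Q) = 1/(6 + √(36 + Q²)) (q(Q) = 1/(6 + √(Q² + 6²)) = 1/(6 + √(Q² + 36)) = 1/(6 + √(36 + Q²)))
-30*q(3) = -30/(6 + √(36 + 3²)) = -30/(6 + √(36 + 9)) = -30/(6 + √45) = -30/(6 + 3*√5)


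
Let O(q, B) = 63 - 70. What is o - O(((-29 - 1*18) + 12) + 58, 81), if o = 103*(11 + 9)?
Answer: 2067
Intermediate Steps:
O(q, B) = -7
o = 2060 (o = 103*20 = 2060)
o - O(((-29 - 1*18) + 12) + 58, 81) = 2060 - 1*(-7) = 2060 + 7 = 2067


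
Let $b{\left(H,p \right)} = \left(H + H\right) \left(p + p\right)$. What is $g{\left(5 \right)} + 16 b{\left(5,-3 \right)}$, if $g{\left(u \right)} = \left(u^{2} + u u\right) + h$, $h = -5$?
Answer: $-915$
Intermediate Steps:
$b{\left(H,p \right)} = 4 H p$ ($b{\left(H,p \right)} = 2 H 2 p = 4 H p$)
$g{\left(u \right)} = -5 + 2 u^{2}$ ($g{\left(u \right)} = \left(u^{2} + u u\right) - 5 = \left(u^{2} + u^{2}\right) - 5 = 2 u^{2} - 5 = -5 + 2 u^{2}$)
$g{\left(5 \right)} + 16 b{\left(5,-3 \right)} = \left(-5 + 2 \cdot 5^{2}\right) + 16 \cdot 4 \cdot 5 \left(-3\right) = \left(-5 + 2 \cdot 25\right) + 16 \left(-60\right) = \left(-5 + 50\right) - 960 = 45 - 960 = -915$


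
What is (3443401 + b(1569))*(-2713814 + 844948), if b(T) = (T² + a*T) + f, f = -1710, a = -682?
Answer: -9032965711204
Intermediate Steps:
b(T) = -1710 + T² - 682*T (b(T) = (T² - 682*T) - 1710 = -1710 + T² - 682*T)
(3443401 + b(1569))*(-2713814 + 844948) = (3443401 + (-1710 + 1569² - 682*1569))*(-2713814 + 844948) = (3443401 + (-1710 + 2461761 - 1070058))*(-1868866) = (3443401 + 1389993)*(-1868866) = 4833394*(-1868866) = -9032965711204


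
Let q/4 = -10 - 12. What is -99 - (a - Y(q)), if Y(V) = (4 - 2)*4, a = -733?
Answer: 642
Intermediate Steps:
q = -88 (q = 4*(-10 - 12) = 4*(-22) = -88)
Y(V) = 8 (Y(V) = 2*4 = 8)
-99 - (a - Y(q)) = -99 - (-733 - 1*8) = -99 - (-733 - 8) = -99 - 1*(-741) = -99 + 741 = 642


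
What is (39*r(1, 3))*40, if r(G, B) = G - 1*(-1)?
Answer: 3120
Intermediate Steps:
r(G, B) = 1 + G (r(G, B) = G + 1 = 1 + G)
(39*r(1, 3))*40 = (39*(1 + 1))*40 = (39*2)*40 = 78*40 = 3120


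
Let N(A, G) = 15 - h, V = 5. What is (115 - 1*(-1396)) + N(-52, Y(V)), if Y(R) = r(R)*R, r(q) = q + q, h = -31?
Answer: 1557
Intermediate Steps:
r(q) = 2*q
Y(R) = 2*R² (Y(R) = (2*R)*R = 2*R²)
N(A, G) = 46 (N(A, G) = 15 - 1*(-31) = 15 + 31 = 46)
(115 - 1*(-1396)) + N(-52, Y(V)) = (115 - 1*(-1396)) + 46 = (115 + 1396) + 46 = 1511 + 46 = 1557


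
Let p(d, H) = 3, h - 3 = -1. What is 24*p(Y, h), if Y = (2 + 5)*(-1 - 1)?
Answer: 72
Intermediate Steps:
h = 2 (h = 3 - 1 = 2)
Y = -14 (Y = 7*(-2) = -14)
24*p(Y, h) = 24*3 = 72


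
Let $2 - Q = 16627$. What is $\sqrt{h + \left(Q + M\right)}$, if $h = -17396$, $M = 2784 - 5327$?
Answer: $2 i \sqrt{9141} \approx 191.22 i$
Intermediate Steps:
$M = -2543$ ($M = 2784 - 5327 = -2543$)
$Q = -16625$ ($Q = 2 - 16627 = -16625$)
$\sqrt{h + \left(Q + M\right)} = \sqrt{-17396 - 19168} = \sqrt{-36564} = 2 i \sqrt{9141}$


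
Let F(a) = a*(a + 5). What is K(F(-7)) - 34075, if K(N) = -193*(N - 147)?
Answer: -8406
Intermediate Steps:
F(a) = a*(5 + a)
K(N) = 28371 - 193*N (K(N) = -193*(-147 + N) = 28371 - 193*N)
K(F(-7)) - 34075 = (28371 - (-1351)*(5 - 7)) - 34075 = (28371 - (-1351)*(-2)) - 34075 = (28371 - 193*14) - 34075 = (28371 - 2702) - 34075 = 25669 - 34075 = -8406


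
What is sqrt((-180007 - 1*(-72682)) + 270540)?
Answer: 9*sqrt(2015) ≈ 404.00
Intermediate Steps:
sqrt((-180007 - 1*(-72682)) + 270540) = sqrt((-180007 + 72682) + 270540) = sqrt(-107325 + 270540) = sqrt(163215) = 9*sqrt(2015)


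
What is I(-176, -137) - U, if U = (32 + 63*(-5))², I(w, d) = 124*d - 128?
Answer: -97205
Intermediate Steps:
I(w, d) = -128 + 124*d
U = 80089 (U = (32 - 315)² = (-283)² = 80089)
I(-176, -137) - U = (-128 + 124*(-137)) - 1*80089 = (-128 - 16988) - 80089 = -17116 - 80089 = -97205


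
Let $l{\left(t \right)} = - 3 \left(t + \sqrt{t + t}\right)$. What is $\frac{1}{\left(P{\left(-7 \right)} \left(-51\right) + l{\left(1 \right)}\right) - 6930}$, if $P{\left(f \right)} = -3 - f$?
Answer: $- \frac{793}{5659639} + \frac{\sqrt{2}}{16978917} \approx -0.00014003$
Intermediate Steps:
$l{\left(t \right)} = - 3 t - 3 \sqrt{2} \sqrt{t}$ ($l{\left(t \right)} = - 3 \left(t + \sqrt{2 t}\right) = - 3 \left(t + \sqrt{2} \sqrt{t}\right) = - 3 t - 3 \sqrt{2} \sqrt{t}$)
$\frac{1}{\left(P{\left(-7 \right)} \left(-51\right) + l{\left(1 \right)}\right) - 6930} = \frac{1}{\left(\left(-3 - -7\right) \left(-51\right) - \left(3 + 3 \sqrt{2} \sqrt{1}\right)\right) - 6930} = \frac{1}{\left(\left(-3 + 7\right) \left(-51\right) - \left(3 + 3 \sqrt{2} \cdot 1\right)\right) - 6930} = \frac{1}{\left(4 \left(-51\right) - \left(3 + 3 \sqrt{2}\right)\right) - 6930} = \frac{1}{\left(-204 - \left(3 + 3 \sqrt{2}\right)\right) - 6930} = \frac{1}{\left(-207 - 3 \sqrt{2}\right) - 6930} = \frac{1}{-7137 - 3 \sqrt{2}}$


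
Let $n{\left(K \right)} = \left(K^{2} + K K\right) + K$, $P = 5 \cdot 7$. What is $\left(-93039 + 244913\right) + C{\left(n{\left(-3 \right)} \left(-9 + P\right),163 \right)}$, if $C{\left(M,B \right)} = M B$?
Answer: $215444$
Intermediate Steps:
$P = 35$
$n{\left(K \right)} = K + 2 K^{2}$ ($n{\left(K \right)} = \left(K^{2} + K^{2}\right) + K = 2 K^{2} + K = K + 2 K^{2}$)
$C{\left(M,B \right)} = B M$
$\left(-93039 + 244913\right) + C{\left(n{\left(-3 \right)} \left(-9 + P\right),163 \right)} = \left(-93039 + 244913\right) + 163 - 3 \left(1 + 2 \left(-3\right)\right) \left(-9 + 35\right) = 151874 + 163 - 3 \left(1 - 6\right) 26 = 151874 + 163 \left(-3\right) \left(-5\right) 26 = 151874 + 163 \cdot 15 \cdot 26 = 151874 + 163 \cdot 390 = 151874 + 63570 = 215444$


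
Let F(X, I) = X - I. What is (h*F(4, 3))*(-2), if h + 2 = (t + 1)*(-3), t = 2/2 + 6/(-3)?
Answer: 4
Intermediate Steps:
t = -1 (t = 2*(½) + 6*(-⅓) = 1 - 2 = -1)
h = -2 (h = -2 + (-1 + 1)*(-3) = -2 + 0*(-3) = -2 + 0 = -2)
(h*F(4, 3))*(-2) = -2*(4 - 1*3)*(-2) = -2*(4 - 3)*(-2) = -2*1*(-2) = -2*(-2) = 4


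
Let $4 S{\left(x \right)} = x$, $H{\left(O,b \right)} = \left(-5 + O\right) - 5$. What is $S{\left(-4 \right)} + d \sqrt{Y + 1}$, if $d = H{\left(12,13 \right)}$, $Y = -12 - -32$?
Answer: $-1 + 2 \sqrt{21} \approx 8.1651$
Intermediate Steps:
$Y = 20$ ($Y = -12 + 32 = 20$)
$H{\left(O,b \right)} = -10 + O$
$d = 2$ ($d = -10 + 12 = 2$)
$S{\left(x \right)} = \frac{x}{4}$
$S{\left(-4 \right)} + d \sqrt{Y + 1} = \frac{1}{4} \left(-4\right) + 2 \sqrt{20 + 1} = -1 + 2 \sqrt{21}$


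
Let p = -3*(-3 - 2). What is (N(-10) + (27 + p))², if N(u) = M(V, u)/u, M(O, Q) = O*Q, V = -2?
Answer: 1600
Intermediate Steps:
p = 15 (p = -3*(-5) = 15)
N(u) = -2 (N(u) = (-2*u)/u = -2)
(N(-10) + (27 + p))² = (-2 + (27 + 15))² = (-2 + 42)² = 40² = 1600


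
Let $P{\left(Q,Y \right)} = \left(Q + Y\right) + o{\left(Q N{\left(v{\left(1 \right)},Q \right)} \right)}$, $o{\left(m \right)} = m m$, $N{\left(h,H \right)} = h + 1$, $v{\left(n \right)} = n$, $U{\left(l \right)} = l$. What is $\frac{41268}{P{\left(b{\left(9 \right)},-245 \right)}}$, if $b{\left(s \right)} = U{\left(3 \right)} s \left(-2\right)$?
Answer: $\frac{41268}{11365} \approx 3.6311$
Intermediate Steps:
$N{\left(h,H \right)} = 1 + h$
$b{\left(s \right)} = - 6 s$ ($b{\left(s \right)} = 3 s \left(-2\right) = - 6 s$)
$o{\left(m \right)} = m^{2}$
$P{\left(Q,Y \right)} = Q + Y + 4 Q^{2}$ ($P{\left(Q,Y \right)} = \left(Q + Y\right) + \left(Q \left(1 + 1\right)\right)^{2} = \left(Q + Y\right) + \left(Q 2\right)^{2} = \left(Q + Y\right) + \left(2 Q\right)^{2} = \left(Q + Y\right) + 4 Q^{2} = Q + Y + 4 Q^{2}$)
$\frac{41268}{P{\left(b{\left(9 \right)},-245 \right)}} = \frac{41268}{\left(-6\right) 9 - 245 + 4 \left(\left(-6\right) 9\right)^{2}} = \frac{41268}{-54 - 245 + 4 \left(-54\right)^{2}} = \frac{41268}{-54 - 245 + 4 \cdot 2916} = \frac{41268}{-54 - 245 + 11664} = \frac{41268}{11365}$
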